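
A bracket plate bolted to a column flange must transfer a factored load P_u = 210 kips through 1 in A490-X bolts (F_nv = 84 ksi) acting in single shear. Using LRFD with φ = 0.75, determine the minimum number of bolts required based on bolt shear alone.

5 bolts

A_b = π·1²/4 = 0.7854 in².
Per-bolt design strength φR_n = 0.75 × 84 × 0.7854 × 1 = 49.48 kips.
n ≥ 210 / 49.48 = 4.244 → use 5 bolts.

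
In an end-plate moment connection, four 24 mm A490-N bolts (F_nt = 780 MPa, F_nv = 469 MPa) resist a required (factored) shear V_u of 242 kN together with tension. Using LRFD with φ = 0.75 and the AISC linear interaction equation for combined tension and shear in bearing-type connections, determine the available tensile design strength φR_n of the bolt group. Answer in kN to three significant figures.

974 kN

A_b = π·24²/4 = 452.4 mm²; f_rv = 242 × 1000 / (4 × 452.4) = 133.7 MPa.
F'_nt = 1.3 F_nt − (F_nt / φF_nv) f_rv = 1.3·780 − (780/(0.75·469))·133.7 = 717.4 MPa, capped at F_nt → F'_nt = 717.4 MPa.
R_n = F'_nt · A_b · n = 717.4 × 452.4 × 4 / 1000 = 1298 kN.
Design strength φR_n = 0.75 × 1298 = 974 kN.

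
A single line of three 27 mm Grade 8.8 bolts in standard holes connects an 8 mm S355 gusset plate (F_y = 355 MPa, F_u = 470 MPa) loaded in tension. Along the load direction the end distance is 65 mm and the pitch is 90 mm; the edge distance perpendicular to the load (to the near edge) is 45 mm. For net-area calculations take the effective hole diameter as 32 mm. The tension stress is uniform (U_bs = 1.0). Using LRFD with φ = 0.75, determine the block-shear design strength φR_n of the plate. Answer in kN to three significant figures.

361 kN

Shear plane L_v = 65 + 2·90 = 245 mm; A_gv = 245 × 8 = 1960 mm².
A_nv = (245 − 2.5·32) × 8 = 1320 mm².
A_nt = (45 − 0.5·32) × 8 = 232 mm².
0.6 F_u A_nv = 372.2 kN; 0.6 F_y A_gv = 417.5 kN → shear rupture governs the shear term.
R_n = 372.2 + 1.0 × 470 × 232 / 1000 = 481.3 kN.
Design strength φR_n = 0.75 × 481.3 = 361 kN.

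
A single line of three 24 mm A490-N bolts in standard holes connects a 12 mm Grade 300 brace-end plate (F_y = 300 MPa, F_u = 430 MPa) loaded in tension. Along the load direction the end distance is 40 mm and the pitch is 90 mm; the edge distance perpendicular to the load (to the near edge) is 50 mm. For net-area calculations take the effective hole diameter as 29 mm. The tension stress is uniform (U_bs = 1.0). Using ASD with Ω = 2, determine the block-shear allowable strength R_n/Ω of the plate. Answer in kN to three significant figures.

Shear plane L_v = 40 + 2·90 = 220 mm; A_gv = 220 × 12 = 2640 mm².
A_nv = (220 − 2.5·29) × 12 = 1770 mm².
A_nt = (50 − 0.5·29) × 12 = 426 mm².
0.6 F_u A_nv = 456.7 kN; 0.6 F_y A_gv = 475.2 kN → shear rupture governs the shear term.
R_n = 456.7 + 1.0 × 430 × 426 / 1000 = 639.8 kN.
Allowable strength R_n/Ω = 639.8 / 2 = 320 kN.

320 kN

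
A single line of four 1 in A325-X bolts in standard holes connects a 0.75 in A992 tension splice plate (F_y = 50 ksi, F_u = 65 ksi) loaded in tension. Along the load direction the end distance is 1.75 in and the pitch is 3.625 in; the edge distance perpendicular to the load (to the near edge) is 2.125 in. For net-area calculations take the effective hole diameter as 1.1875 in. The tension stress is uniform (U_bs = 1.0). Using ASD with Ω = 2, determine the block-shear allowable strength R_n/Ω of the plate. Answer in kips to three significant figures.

161 kips

Shear plane L_v = 1.75 + 3·3.625 = 12.62 in; A_gv = 12.62 × 0.75 = 9.469 in².
A_nv = (12.62 − 3.5·1.1875) × 0.75 = 6.352 in².
A_nt = (2.125 − 0.5·1.1875) × 0.75 = 1.148 in².
0.6 F_u A_nv = 247.7 kips; 0.6 F_y A_gv = 284.1 kips → shear rupture governs the shear term.
R_n = 247.7 + 1.0 × 65 × 1.148 = 322.4 kips.
Allowable strength R_n/Ω = 322.4 / 2 = 161 kips.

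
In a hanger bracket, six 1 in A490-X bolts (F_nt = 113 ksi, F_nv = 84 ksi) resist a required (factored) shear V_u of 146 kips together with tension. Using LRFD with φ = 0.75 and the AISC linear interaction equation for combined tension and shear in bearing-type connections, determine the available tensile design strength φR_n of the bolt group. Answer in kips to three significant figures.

323 kips

A_b = π·1²/4 = 0.7854 in²; f_rv = 146 / (6 × 0.7854) = 30.98 ksi.
F'_nt = 1.3 F_nt − (F_nt / φF_nv) f_rv = 1.3·113 − (113/(0.75·84))·30.98 = 91.33 ksi, capped at F_nt → F'_nt = 91.33 ksi.
R_n = F'_nt · A_b · n = 91.33 × 0.7854 × 6 = 430.4 kips.
Design strength φR_n = 0.75 × 430.4 = 323 kips.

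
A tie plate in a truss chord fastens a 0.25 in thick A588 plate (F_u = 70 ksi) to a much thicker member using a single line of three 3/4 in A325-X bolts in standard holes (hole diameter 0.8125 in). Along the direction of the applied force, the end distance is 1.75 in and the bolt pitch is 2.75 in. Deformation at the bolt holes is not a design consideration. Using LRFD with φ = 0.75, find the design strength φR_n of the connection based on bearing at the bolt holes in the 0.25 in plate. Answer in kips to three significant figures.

85.5 kips

Per bolt r_n = 1.5 l_c t F_u ≤ 3.0 d t F_u; upper limit = 3.0 × 0.75 × 0.25 × 70 = 39.38 kips.
Edge bolt: l_c = 1.75 − 0.8125/2 = 1.344 in → 1.5 × 1.344 × 0.25 × 70 = 35.27 → r_n = 35.27 kips.
Interior bolts: l_c = 2.75 − 0.8125 = 1.938 in → 1.5 × 1.938 × 0.25 × 70 = 50.86 → r_n = 39.38 kips.
R_n = 1 × 35.27 + 2 × 39.38 = 114 kips.
Design strength φR_n = 0.75 × 114 = 85.5 kips.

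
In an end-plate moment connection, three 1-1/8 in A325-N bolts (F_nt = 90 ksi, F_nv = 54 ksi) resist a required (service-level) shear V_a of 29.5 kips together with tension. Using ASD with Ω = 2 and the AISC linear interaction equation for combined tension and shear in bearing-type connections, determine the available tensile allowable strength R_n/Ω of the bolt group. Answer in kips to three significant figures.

A_b = π·1.125²/4 = 0.994 in²; f_rv = 29.5 / (3 × 0.994) = 9.892 ksi.
F'_nt = 1.3 F_nt − (Ω F_nt / F_nv) f_rv = 1.3·90 − (2·90/54)·9.892 = 84.03 ksi, capped at F_nt → F'_nt = 84.03 ksi.
R_n = F'_nt · A_b · n = 84.03 × 0.994 × 3 = 250.6 kips.
Allowable strength R_n/Ω = 250.6 / 2 = 125 kips.

125 kips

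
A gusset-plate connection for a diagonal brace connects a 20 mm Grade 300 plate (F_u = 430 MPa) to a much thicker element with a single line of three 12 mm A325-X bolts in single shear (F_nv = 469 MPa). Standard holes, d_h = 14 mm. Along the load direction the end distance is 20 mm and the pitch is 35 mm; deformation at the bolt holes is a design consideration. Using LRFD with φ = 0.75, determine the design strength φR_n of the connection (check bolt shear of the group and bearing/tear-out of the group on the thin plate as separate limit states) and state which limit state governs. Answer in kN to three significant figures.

119 kN (bolt shear governs)

Bolt shear: A_b = π·12²/4 = 113.1 mm²; R_n = 469 × 113.1 × 3 × 1 / 1000 = 159.1 kN → 0.75 × 159.1 = 119 kN.
Bearing (1.2 l_c t F_u ≤ 2.4 d t F_u): upper limit = 2.4·12·20·430 / 1000 = 247.7 kN.
  Edge l_c = 20 − 14/2 = 13 → r_n = 134.2 kN; interior l_c = 35 − 14 = 21 → r_n = 216.7 kN.
  R_n,bearing = 1·134.2 + 2·216.7 = 567.6 kN → 0.75 × 567.6 = 426 kN.
Bolt shear governs: 119 kN.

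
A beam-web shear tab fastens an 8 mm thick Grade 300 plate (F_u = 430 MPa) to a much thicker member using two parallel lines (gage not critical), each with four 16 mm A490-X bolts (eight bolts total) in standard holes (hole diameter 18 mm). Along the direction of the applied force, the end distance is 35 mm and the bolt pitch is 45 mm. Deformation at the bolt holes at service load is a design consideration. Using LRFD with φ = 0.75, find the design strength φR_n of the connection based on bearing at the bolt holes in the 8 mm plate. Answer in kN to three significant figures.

Per bolt r_n = 1.2 l_c t F_u ≤ 2.4 d t F_u; upper limit = 2.4 × 16 × 8 × 430 / 1000 = 132.1 kN.
Edge bolt: l_c = 35 − 18/2 = 26 mm → 1.2 × 26 × 8 × 430 / 1000 = 107.3 → r_n = 107.3 kN.
Interior bolts: l_c = 45 − 18 = 27 mm → 1.2 × 27 × 8 × 430 / 1000 = 111.5 → r_n = 111.5 kN.
R_n = 2 × 107.3 + 6 × 111.5 = 883.4 kN.
Design strength φR_n = 0.75 × 883.4 = 663 kN.

663 kN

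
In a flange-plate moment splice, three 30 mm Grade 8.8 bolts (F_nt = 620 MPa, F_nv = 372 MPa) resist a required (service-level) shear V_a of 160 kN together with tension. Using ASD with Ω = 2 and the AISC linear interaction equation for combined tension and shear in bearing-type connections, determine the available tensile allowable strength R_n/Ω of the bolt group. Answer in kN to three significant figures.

588 kN

A_b = π·30²/4 = 706.9 mm²; f_rv = 160 × 1000 / (3 × 706.9) = 75.45 MPa.
F'_nt = 1.3 F_nt − (Ω F_nt / F_nv) f_rv = 1.3·620 − (2·620/372)·75.45 = 554.5 MPa, capped at F_nt → F'_nt = 554.5 MPa.
R_n = F'_nt · A_b · n = 554.5 × 706.9 × 3 / 1000 = 1176 kN.
Allowable strength R_n/Ω = 1176 / 2 = 588 kN.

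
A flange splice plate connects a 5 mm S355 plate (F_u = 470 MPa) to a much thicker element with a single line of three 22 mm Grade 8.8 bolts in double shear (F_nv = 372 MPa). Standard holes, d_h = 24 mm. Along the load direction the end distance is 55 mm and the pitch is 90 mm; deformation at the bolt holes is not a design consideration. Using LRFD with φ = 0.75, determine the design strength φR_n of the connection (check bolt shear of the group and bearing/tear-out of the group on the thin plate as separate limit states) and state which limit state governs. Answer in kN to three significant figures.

Bolt shear: A_b = π·22²/4 = 380.1 mm²; R_n = 372 × 380.1 × 3 × 2 / 1000 = 848.5 kN → 0.75 × 848.5 = 636 kN.
Bearing (1.5 l_c t F_u ≤ 3.0 d t F_u): upper limit = 3.0·22·5·470 / 1000 = 155.1 kN.
  Edge l_c = 55 − 24/2 = 43 → r_n = 151.6 kN; interior l_c = 90 − 24 = 66 → r_n = 155.1 kN.
  R_n,bearing = 1·151.6 + 2·155.1 = 461.8 kN → 0.75 × 461.8 = 346 kN.
Bearing governs: 346 kN.

346 kN (bearing governs)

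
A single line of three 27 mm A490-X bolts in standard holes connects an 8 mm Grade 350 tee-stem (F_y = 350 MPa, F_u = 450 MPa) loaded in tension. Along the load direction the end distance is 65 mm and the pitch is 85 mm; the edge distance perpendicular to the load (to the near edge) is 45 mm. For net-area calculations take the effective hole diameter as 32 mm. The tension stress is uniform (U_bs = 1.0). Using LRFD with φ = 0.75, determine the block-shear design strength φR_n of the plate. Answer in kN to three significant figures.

Shear plane L_v = 65 + 2·85 = 235 mm; A_gv = 235 × 8 = 1880 mm².
A_nv = (235 − 2.5·32) × 8 = 1240 mm².
A_nt = (45 − 0.5·32) × 8 = 232 mm².
0.6 F_u A_nv = 334.8 kN; 0.6 F_y A_gv = 394.8 kN → shear rupture governs the shear term.
R_n = 334.8 + 1.0 × 450 × 232 / 1000 = 439.2 kN.
Design strength φR_n = 0.75 × 439.2 = 329 kN.

329 kN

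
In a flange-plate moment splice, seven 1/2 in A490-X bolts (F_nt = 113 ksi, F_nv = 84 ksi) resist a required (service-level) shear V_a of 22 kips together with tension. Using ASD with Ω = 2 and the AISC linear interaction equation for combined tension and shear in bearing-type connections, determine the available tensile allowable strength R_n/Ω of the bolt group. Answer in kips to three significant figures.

71.4 kips

A_b = π·0.5²/4 = 0.1963 in²; f_rv = 22 / (7 × 0.1963) = 16.01 ksi.
F'_nt = 1.3 F_nt − (Ω F_nt / F_nv) f_rv = 1.3·113 − (2·113/84)·16.01 = 103.8 ksi, capped at F_nt → F'_nt = 103.8 ksi.
R_n = F'_nt · A_b · n = 103.8 × 0.1963 × 7 = 142.7 kips.
Allowable strength R_n/Ω = 142.7 / 2 = 71.4 kips.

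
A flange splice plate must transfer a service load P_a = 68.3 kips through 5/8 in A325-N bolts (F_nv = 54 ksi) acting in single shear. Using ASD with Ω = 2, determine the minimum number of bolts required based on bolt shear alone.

9 bolts

A_b = π·0.625²/4 = 0.3068 in².
Per-bolt allowable strength R_n/Ω = 54 × 0.3068 × 1 / 2 = 8.283 kips.
n ≥ 68.3 / 8.283 = 8.245 → use 9 bolts.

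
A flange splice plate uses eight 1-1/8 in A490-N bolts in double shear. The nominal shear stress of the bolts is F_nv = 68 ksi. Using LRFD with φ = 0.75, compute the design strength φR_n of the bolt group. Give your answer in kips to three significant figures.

811 kips

A_b = π × 1.125² / 4 = 0.994 in².
R_n = F_nv · A_b · n · n_s = 68 × 0.994 × 8 × 2 = 1081 kips.
Design strength φR_n = 0.75 × 1081 = 811 kips.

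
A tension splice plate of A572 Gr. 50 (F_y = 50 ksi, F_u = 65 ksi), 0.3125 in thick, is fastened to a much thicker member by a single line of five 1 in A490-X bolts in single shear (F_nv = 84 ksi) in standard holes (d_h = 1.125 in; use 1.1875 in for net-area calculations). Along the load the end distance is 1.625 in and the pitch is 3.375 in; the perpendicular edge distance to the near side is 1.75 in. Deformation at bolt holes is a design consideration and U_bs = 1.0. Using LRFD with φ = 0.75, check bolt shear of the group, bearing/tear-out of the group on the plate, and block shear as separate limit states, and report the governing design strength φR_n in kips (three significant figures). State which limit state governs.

107 kips (block shear governs)

Bolt shear: A_b = π·1²/4 = 0.7854 in²; R_n = 84 × 0.7854 × 5 × 1 = 329.9 kips → 0.75 × 329.9 = 247 kips.
Bearing: edge l_c = 1.062, r_n = 25.9 kips; interior l_c = 2.25, r_n = 48.75 kips; R_n = 25.9 + 4·48.75 = 220.9 kips → 166 kips.
Block shear: A_gv = 4.727, A_nv = 3.057, A_nt = 0.3613 in²; R_n = min(0.6F_uA_nv, 0.6F_yA_gv) + U_bs·F_u·A_nt = 142.7 kips → 107 kips.
Block shear governs: 107 kips.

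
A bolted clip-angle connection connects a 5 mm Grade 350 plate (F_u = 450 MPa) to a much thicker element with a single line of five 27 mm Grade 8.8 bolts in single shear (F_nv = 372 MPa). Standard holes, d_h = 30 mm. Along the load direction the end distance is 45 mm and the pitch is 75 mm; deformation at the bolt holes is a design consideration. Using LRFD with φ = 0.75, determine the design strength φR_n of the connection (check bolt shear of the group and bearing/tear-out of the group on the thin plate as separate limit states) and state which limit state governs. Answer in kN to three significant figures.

Bolt shear: A_b = π·27²/4 = 572.6 mm²; R_n = 372 × 572.6 × 5 × 1 / 1000 = 1065 kN → 0.75 × 1065 = 799 kN.
Bearing (1.2 l_c t F_u ≤ 2.4 d t F_u): upper limit = 2.4·27·5·450 / 1000 = 145.8 kN.
  Edge l_c = 45 − 30/2 = 30 → r_n = 81 kN; interior l_c = 75 − 30 = 45 → r_n = 121.5 kN.
  R_n,bearing = 1·81 + 4·121.5 = 567 kN → 0.75 × 567 = 425 kN.
Bearing governs: 425 kN.

425 kN (bearing governs)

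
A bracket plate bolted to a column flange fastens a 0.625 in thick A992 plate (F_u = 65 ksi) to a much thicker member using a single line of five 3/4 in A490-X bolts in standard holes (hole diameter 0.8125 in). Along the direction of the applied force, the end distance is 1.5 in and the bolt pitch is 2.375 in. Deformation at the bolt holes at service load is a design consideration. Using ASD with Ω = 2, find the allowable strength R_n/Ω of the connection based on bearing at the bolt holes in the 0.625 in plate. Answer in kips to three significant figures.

Per bolt r_n = 1.2 l_c t F_u ≤ 2.4 d t F_u; upper limit = 2.4 × 0.75 × 0.625 × 65 = 73.12 kips.
Edge bolt: l_c = 1.5 − 0.8125/2 = 1.094 in → 1.2 × 1.094 × 0.625 × 65 = 53.32 → r_n = 53.32 kips.
Interior bolts: l_c = 2.375 − 0.8125 = 1.562 in → 1.2 × 1.562 × 0.625 × 65 = 76.17 → r_n = 73.12 kips.
R_n = 1 × 53.32 + 4 × 73.12 = 345.8 kips.
Allowable strength R_n/Ω = 345.8 / 2 = 173 kips.

173 kips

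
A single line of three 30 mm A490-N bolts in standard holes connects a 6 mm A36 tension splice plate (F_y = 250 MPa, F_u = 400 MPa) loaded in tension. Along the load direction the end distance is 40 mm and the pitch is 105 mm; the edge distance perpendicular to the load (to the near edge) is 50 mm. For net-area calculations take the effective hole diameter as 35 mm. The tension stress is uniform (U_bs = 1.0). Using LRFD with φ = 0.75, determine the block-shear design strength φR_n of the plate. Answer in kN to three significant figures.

Shear plane L_v = 40 + 2·105 = 250 mm; A_gv = 250 × 6 = 1500 mm².
A_nv = (250 − 2.5·35) × 6 = 975 mm².
A_nt = (50 − 0.5·35) × 6 = 195 mm².
0.6 F_u A_nv = 234 kN; 0.6 F_y A_gv = 225 kN → shear yielding governs the shear term.
R_n = 225 + 1.0 × 400 × 195 / 1000 = 303 kN.
Design strength φR_n = 0.75 × 303 = 227 kN.

227 kN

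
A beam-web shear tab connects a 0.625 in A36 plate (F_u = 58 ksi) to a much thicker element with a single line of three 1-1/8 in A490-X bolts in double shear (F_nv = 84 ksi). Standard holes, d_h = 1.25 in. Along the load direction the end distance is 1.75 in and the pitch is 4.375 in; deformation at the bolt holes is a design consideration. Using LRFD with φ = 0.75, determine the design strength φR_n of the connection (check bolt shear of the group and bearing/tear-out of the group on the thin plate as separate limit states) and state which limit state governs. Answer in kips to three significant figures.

184 kips (bearing governs)

Bolt shear: A_b = π·1.125²/4 = 0.994 in²; R_n = 84 × 0.994 × 3 × 2 = 501 kips → 0.75 × 501 = 376 kips.
Bearing (1.2 l_c t F_u ≤ 2.4 d t F_u): upper limit = 2.4·1.125·0.625·58 = 97.87 kips.
  Edge l_c = 1.75 − 1.25/2 = 1.125 → r_n = 48.94 kips; interior l_c = 4.375 − 1.25 = 3.125 → r_n = 97.87 kips.
  R_n,bearing = 1·48.94 + 2·97.87 = 244.7 kips → 0.75 × 244.7 = 184 kips.
Bearing governs: 184 kips.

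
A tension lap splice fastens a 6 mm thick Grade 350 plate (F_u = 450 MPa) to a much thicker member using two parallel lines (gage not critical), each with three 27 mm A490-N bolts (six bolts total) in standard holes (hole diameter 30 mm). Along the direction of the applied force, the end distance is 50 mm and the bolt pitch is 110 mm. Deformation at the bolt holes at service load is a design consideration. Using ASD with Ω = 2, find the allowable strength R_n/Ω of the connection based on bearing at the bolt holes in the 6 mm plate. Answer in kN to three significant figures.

Per bolt r_n = 1.2 l_c t F_u ≤ 2.4 d t F_u; upper limit = 2.4 × 27 × 6 × 450 / 1000 = 175 kN.
Edge bolt: l_c = 50 − 30/2 = 35 mm → 1.2 × 35 × 6 × 450 / 1000 = 113.4 → r_n = 113.4 kN.
Interior bolts: l_c = 110 − 30 = 80 mm → 1.2 × 80 × 6 × 450 / 1000 = 259.2 → r_n = 175 kN.
R_n = 2 × 113.4 + 4 × 175 = 926.6 kN.
Allowable strength R_n/Ω = 926.6 / 2 = 463 kN.

463 kN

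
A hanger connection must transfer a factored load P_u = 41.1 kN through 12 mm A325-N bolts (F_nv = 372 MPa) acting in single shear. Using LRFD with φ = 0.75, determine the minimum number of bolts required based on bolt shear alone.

A_b = π·12²/4 = 113.1 mm².
Per-bolt design strength φR_n = 0.75 × 372 × 113.1 × 1 / 1000 = 31.55 kN.
n ≥ 41.1 / 31.55 = 1.303 → use 2 bolts.

2 bolts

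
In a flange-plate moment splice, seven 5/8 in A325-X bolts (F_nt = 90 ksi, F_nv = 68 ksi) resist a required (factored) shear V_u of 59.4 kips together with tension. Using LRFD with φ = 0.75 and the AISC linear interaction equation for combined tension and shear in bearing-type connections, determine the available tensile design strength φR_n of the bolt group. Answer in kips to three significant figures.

110 kips

A_b = π·0.625²/4 = 0.3068 in²; f_rv = 59.4 / (7 × 0.3068) = 27.66 ksi.
F'_nt = 1.3 F_nt − (F_nt / φF_nv) f_rv = 1.3·90 − (90/(0.75·68))·27.66 = 68.19 ksi, capped at F_nt → F'_nt = 68.19 ksi.
R_n = F'_nt · A_b · n = 68.19 × 0.3068 × 7 = 146.4 kips.
Design strength φR_n = 0.75 × 146.4 = 110 kips.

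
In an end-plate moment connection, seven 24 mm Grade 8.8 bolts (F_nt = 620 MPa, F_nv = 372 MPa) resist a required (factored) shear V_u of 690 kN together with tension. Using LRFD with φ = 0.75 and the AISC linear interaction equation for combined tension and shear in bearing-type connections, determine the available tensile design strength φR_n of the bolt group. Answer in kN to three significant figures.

A_b = π·24²/4 = 452.4 mm²; f_rv = 690 × 1000 / (7 × 452.4) = 217.9 MPa.
F'_nt = 1.3 F_nt − (F_nt / φF_nv) f_rv = 1.3·620 − (620/(0.75·372))·217.9 = 321.8 MPa, capped at F_nt → F'_nt = 321.8 MPa.
R_n = F'_nt · A_b · n = 321.8 × 452.4 × 7 / 1000 = 1019 kN.
Design strength φR_n = 0.75 × 1019 = 764 kN.

764 kN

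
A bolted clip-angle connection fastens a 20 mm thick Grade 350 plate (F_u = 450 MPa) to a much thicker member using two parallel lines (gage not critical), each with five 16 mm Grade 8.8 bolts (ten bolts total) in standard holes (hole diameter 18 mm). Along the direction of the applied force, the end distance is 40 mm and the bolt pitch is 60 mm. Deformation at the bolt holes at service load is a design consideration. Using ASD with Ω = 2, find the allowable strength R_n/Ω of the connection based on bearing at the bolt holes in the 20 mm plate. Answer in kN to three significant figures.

1720 kN

Per bolt r_n = 1.2 l_c t F_u ≤ 2.4 d t F_u; upper limit = 2.4 × 16 × 20 × 450 / 1000 = 345.6 kN.
Edge bolt: l_c = 40 − 18/2 = 31 mm → 1.2 × 31 × 20 × 450 / 1000 = 334.8 → r_n = 334.8 kN.
Interior bolts: l_c = 60 − 18 = 42 mm → 1.2 × 42 × 20 × 450 / 1000 = 453.6 → r_n = 345.6 kN.
R_n = 2 × 334.8 + 8 × 345.6 = 3434 kN.
Allowable strength R_n/Ω = 3434 / 2 = 1720 kN.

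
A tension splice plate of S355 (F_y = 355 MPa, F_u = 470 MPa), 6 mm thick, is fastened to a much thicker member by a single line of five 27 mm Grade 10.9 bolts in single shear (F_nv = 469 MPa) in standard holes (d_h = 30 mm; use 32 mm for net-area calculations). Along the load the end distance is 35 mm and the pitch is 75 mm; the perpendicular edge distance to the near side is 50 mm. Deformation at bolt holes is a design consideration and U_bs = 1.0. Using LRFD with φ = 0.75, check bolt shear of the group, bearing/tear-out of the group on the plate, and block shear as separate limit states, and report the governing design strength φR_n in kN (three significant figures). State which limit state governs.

Bolt shear: A_b = π·27²/4 = 572.6 mm²; R_n = 469 × 572.6 × 5 × 1 / 1000 = 1343 kN → 0.75 × 1343 = 1010 kN.
Bearing: edge l_c = 20, r_n = 67.68 kN; interior l_c = 45, r_n = 152.3 kN; R_n = 67.68 + 4·152.3 = 676.8 kN → 508 kN.
Block shear: A_gv = 2010, A_nv = 1146, A_nt = 204 mm²; R_n = min(0.6F_uA_nv, 0.6F_yA_gv) + U_bs·F_u·A_nt = 419.1 kN → 314 kN.
Block shear governs: 314 kN.

314 kN (block shear governs)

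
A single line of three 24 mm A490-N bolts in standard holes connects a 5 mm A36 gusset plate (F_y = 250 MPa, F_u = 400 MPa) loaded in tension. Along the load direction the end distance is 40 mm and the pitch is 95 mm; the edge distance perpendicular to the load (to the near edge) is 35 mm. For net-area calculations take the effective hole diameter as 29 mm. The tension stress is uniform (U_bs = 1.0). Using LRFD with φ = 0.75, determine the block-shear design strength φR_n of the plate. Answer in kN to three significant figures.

160 kN

Shear plane L_v = 40 + 2·95 = 230 mm; A_gv = 230 × 5 = 1150 mm².
A_nv = (230 − 2.5·29) × 5 = 787.5 mm².
A_nt = (35 − 0.5·29) × 5 = 102.5 mm².
0.6 F_u A_nv = 189 kN; 0.6 F_y A_gv = 172.5 kN → shear yielding governs the shear term.
R_n = 172.5 + 1.0 × 400 × 102.5 / 1000 = 213.5 kN.
Design strength φR_n = 0.75 × 213.5 = 160 kN.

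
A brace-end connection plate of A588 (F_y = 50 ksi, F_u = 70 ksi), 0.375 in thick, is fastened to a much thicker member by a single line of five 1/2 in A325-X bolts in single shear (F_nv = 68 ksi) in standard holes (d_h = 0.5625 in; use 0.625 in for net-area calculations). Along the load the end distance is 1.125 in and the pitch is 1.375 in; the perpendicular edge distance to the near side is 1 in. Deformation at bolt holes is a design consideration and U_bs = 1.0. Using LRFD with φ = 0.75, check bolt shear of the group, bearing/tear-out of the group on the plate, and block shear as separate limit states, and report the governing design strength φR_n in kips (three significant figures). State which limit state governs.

Bolt shear: A_b = π·0.5²/4 = 0.1963 in²; R_n = 68 × 0.1963 × 5 × 1 = 66.76 kips → 0.75 × 66.76 = 50.1 kips.
Bearing: edge l_c = 0.8438, r_n = 26.58 kips; interior l_c = 0.8125, r_n = 25.59 kips; R_n = 26.58 + 4·25.59 = 129 kips → 96.7 kips.
Block shear: A_gv = 2.484, A_nv = 1.43, A_nt = 0.2578 in²; R_n = min(0.6F_uA_nv, 0.6F_yA_gv) + U_bs·F_u·A_nt = 78.09 kips → 58.6 kips.
Bolt shear governs: 50.1 kips.

50.1 kips (bolt shear governs)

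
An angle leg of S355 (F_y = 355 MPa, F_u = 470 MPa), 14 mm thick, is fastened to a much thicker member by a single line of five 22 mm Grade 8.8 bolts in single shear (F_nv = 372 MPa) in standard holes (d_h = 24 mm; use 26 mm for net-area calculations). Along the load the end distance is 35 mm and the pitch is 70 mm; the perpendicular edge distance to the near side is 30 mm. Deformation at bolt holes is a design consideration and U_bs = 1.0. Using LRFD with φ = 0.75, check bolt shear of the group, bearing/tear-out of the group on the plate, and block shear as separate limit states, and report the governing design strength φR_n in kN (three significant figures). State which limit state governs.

Bolt shear: A_b = π·22²/4 = 380.1 mm²; R_n = 372 × 380.1 × 5 × 1 / 1000 = 707 kN → 0.75 × 707 = 530 kN.
Bearing: edge l_c = 23, r_n = 181.6 kN; interior l_c = 46, r_n = 347.4 kN; R_n = 181.6 + 4·347.4 = 1571 kN → 1180 kN.
Block shear: A_gv = 4410, A_nv = 2772, A_nt = 238 mm²; R_n = min(0.6F_uA_nv, 0.6F_yA_gv) + U_bs·F_u·A_nt = 893.6 kN → 670 kN.
Bolt shear governs: 530 kN.

530 kN (bolt shear governs)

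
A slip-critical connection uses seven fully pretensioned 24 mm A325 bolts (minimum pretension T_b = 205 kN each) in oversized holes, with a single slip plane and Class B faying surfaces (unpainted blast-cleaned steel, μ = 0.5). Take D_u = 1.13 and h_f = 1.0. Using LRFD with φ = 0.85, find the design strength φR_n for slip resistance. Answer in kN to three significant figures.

689 kN

R_n = μ · D_u · h_f · T_b · n_s · n_b = 0.5 × 1.13 × 1.0 × 205 × 1 × 7 = 810.8 kN.
Design strength φR_n = 0.85 × 810.8 = 689 kN.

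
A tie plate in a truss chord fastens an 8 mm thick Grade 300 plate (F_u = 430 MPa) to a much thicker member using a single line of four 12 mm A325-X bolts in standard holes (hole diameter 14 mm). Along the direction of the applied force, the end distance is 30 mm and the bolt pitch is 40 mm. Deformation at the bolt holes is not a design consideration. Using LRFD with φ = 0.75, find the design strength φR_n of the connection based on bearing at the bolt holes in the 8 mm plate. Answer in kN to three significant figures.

368 kN

Per bolt r_n = 1.5 l_c t F_u ≤ 3.0 d t F_u; upper limit = 3.0 × 12 × 8 × 430 / 1000 = 123.8 kN.
Edge bolt: l_c = 30 − 14/2 = 23 mm → 1.5 × 23 × 8 × 430 / 1000 = 118.7 → r_n = 118.7 kN.
Interior bolts: l_c = 40 − 14 = 26 mm → 1.5 × 26 × 8 × 430 / 1000 = 134.2 → r_n = 123.8 kN.
R_n = 1 × 118.7 + 3 × 123.8 = 490.2 kN.
Design strength φR_n = 0.75 × 490.2 = 368 kN.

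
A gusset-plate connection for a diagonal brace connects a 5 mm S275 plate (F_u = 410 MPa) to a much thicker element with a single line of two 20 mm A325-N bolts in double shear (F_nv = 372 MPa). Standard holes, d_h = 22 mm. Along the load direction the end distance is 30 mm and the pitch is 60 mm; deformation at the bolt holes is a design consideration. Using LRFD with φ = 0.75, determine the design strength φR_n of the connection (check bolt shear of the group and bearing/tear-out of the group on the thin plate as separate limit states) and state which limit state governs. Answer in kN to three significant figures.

105 kN (bearing governs)

Bolt shear: A_b = π·20²/4 = 314.2 mm²; R_n = 372 × 314.2 × 2 × 2 / 1000 = 467.5 kN → 0.75 × 467.5 = 351 kN.
Bearing (1.2 l_c t F_u ≤ 2.4 d t F_u): upper limit = 2.4·20·5·410 / 1000 = 98.4 kN.
  Edge l_c = 30 − 22/2 = 19 → r_n = 46.74 kN; interior l_c = 60 − 22 = 38 → r_n = 93.48 kN.
  R_n,bearing = 1·46.74 + 1·93.48 = 140.2 kN → 0.75 × 140.2 = 105 kN.
Bearing governs: 105 kN.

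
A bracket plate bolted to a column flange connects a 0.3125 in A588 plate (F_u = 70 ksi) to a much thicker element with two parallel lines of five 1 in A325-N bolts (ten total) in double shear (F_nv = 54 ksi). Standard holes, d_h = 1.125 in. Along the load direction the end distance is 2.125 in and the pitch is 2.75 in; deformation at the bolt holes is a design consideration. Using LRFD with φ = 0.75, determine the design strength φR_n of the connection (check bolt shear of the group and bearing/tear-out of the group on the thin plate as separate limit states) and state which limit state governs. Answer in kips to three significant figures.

317 kips (bearing governs)

Bolt shear: A_b = π·1²/4 = 0.7854 in²; R_n = 54 × 0.7854 × 10 × 2 = 848.2 kips → 0.75 × 848.2 = 636 kips.
Bearing (1.2 l_c t F_u ≤ 2.4 d t F_u): upper limit = 2.4·1·0.3125·70 = 52.5 kips.
  Edge l_c = 2.125 − 1.125/2 = 1.562 → r_n = 41.02 kips; interior l_c = 2.75 − 1.125 = 1.625 → r_n = 42.66 kips.
  R_n,bearing = 2·41.02 + 8·42.66 = 423.3 kips → 0.75 × 423.3 = 317 kips.
Bearing governs: 317 kips.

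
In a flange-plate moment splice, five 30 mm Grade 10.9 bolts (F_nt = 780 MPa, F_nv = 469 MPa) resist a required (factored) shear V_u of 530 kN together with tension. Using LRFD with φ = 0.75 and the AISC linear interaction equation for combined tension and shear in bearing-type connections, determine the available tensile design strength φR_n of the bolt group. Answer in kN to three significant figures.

A_b = π·30²/4 = 706.9 mm²; f_rv = 530 × 1000 / (5 × 706.9) = 150 MPa.
F'_nt = 1.3 F_nt − (F_nt / φF_nv) f_rv = 1.3·780 − (780/(0.75·469))·150 = 681.5 MPa, capped at F_nt → F'_nt = 681.5 MPa.
R_n = F'_nt · A_b · n = 681.5 × 706.9 × 5 / 1000 = 2409 kN.
Design strength φR_n = 0.75 × 2409 = 1810 kN.

1810 kN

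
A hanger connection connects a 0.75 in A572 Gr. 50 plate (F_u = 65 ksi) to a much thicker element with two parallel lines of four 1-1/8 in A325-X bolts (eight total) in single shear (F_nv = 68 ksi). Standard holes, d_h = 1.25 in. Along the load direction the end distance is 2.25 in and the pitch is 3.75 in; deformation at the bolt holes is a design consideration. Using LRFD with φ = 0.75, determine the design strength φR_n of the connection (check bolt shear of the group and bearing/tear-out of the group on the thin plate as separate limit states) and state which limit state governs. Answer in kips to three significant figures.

406 kips (bolt shear governs)

Bolt shear: A_b = π·1.125²/4 = 0.994 in²; R_n = 68 × 0.994 × 8 × 1 = 540.7 kips → 0.75 × 540.7 = 406 kips.
Bearing (1.2 l_c t F_u ≤ 2.4 d t F_u): upper limit = 2.4·1.125·0.75·65 = 131.6 kips.
  Edge l_c = 2.25 − 1.25/2 = 1.625 → r_n = 95.06 kips; interior l_c = 3.75 − 1.25 = 2.5 → r_n = 131.6 kips.
  R_n,bearing = 2·95.06 + 6·131.6 = 979.9 kips → 0.75 × 979.9 = 735 kips.
Bolt shear governs: 406 kips.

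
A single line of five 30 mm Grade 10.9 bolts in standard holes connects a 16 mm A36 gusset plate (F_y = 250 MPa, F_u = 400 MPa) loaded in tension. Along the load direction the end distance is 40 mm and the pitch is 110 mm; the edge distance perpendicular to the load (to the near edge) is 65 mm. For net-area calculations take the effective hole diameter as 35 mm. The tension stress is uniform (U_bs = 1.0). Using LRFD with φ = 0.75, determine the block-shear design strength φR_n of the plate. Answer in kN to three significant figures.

Shear plane L_v = 40 + 4·110 = 480 mm; A_gv = 480 × 16 = 7680 mm².
A_nv = (480 − 4.5·35) × 16 = 5160 mm².
A_nt = (65 − 0.5·35) × 16 = 760 mm².
0.6 F_u A_nv = 1238 kN; 0.6 F_y A_gv = 1152 kN → shear yielding governs the shear term.
R_n = 1152 + 1.0 × 400 × 760 / 1000 = 1456 kN.
Design strength φR_n = 0.75 × 1456 = 1090 kN.

1090 kN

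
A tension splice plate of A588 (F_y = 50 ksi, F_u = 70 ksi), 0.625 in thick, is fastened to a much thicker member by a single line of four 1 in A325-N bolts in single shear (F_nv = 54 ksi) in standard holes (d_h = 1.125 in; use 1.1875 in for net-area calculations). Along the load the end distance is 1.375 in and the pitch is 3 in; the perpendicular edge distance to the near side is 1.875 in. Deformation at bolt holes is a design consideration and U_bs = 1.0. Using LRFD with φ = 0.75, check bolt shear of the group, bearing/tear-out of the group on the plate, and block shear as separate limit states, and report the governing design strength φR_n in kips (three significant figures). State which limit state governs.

Bolt shear: A_b = π·1²/4 = 0.7854 in²; R_n = 54 × 0.7854 × 4 × 1 = 169.6 kips → 0.75 × 169.6 = 127 kips.
Bearing: edge l_c = 0.8125, r_n = 42.66 kips; interior l_c = 1.875, r_n = 98.44 kips; R_n = 42.66 + 3·98.44 = 338 kips → 253 kips.
Block shear: A_gv = 6.484, A_nv = 3.887, A_nt = 0.8008 in²; R_n = min(0.6F_uA_nv, 0.6F_yA_gv) + U_bs·F_u·A_nt = 219.3 kips → 164 kips.
Bolt shear governs: 127 kips.

127 kips (bolt shear governs)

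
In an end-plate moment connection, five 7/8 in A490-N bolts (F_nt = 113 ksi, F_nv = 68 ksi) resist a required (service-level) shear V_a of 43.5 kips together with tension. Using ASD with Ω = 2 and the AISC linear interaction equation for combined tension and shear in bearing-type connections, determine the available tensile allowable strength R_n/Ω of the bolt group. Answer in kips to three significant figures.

A_b = π·0.875²/4 = 0.6013 in²; f_rv = 43.5 / (5 × 0.6013) = 14.47 ksi.
F'_nt = 1.3 F_nt − (Ω F_nt / F_nv) f_rv = 1.3·113 − (2·113/68)·14.47 = 98.81 ksi, capped at F_nt → F'_nt = 98.81 ksi.
R_n = F'_nt · A_b · n = 98.81 × 0.6013 × 5 = 297.1 kips.
Allowable strength R_n/Ω = 297.1 / 2 = 149 kips.

149 kips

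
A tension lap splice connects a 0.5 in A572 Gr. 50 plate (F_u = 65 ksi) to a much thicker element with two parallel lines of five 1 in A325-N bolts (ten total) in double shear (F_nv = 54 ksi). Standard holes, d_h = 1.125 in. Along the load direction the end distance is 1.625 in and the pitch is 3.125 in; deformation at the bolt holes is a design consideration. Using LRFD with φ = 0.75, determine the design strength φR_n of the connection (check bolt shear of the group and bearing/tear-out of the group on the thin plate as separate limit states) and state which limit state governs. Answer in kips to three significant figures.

530 kips (bearing governs)

Bolt shear: A_b = π·1²/4 = 0.7854 in²; R_n = 54 × 0.7854 × 10 × 2 = 848.2 kips → 0.75 × 848.2 = 636 kips.
Bearing (1.2 l_c t F_u ≤ 2.4 d t F_u): upper limit = 2.4·1·0.5·65 = 78 kips.
  Edge l_c = 1.625 − 1.125/2 = 1.062 → r_n = 41.44 kips; interior l_c = 3.125 − 1.125 = 2 → r_n = 78 kips.
  R_n,bearing = 2·41.44 + 8·78 = 706.9 kips → 0.75 × 706.9 = 530 kips.
Bearing governs: 530 kips.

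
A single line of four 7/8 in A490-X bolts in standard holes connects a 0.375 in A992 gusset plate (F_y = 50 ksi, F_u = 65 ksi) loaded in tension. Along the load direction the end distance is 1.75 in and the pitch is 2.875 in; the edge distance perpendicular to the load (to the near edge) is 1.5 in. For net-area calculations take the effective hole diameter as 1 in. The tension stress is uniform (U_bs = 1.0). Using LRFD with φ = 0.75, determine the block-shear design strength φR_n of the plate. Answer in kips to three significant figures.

Shear plane L_v = 1.75 + 3·2.875 = 10.38 in; A_gv = 10.38 × 0.375 = 3.891 in².
A_nv = (10.38 − 3.5·1) × 0.375 = 2.578 in².
A_nt = (1.5 − 0.5·1) × 0.375 = 0.375 in².
0.6 F_u A_nv = 100.5 kips; 0.6 F_y A_gv = 116.7 kips → shear rupture governs the shear term.
R_n = 100.5 + 1.0 × 65 × 0.375 = 124.9 kips.
Design strength φR_n = 0.75 × 124.9 = 93.7 kips.

93.7 kips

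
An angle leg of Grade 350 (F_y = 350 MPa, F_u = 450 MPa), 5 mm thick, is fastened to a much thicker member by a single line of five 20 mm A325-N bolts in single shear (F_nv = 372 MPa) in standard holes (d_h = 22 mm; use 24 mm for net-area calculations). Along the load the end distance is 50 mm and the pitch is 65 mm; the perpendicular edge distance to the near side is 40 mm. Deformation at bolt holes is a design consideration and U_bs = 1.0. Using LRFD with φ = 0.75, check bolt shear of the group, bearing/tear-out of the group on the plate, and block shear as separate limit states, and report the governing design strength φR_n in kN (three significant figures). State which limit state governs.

Bolt shear: A_b = π·20²/4 = 314.2 mm²; R_n = 372 × 314.2 × 5 × 1 / 1000 = 584.3 kN → 0.75 × 584.3 = 438 kN.
Bearing: edge l_c = 39, r_n = 105.3 kN; interior l_c = 43, r_n = 108 kN; R_n = 105.3 + 4·108 = 537.3 kN → 403 kN.
Block shear: A_gv = 1550, A_nv = 1010, A_nt = 140 mm²; R_n = min(0.6F_uA_nv, 0.6F_yA_gv) + U_bs·F_u·A_nt = 335.7 kN → 252 kN.
Block shear governs: 252 kN.

252 kN (block shear governs)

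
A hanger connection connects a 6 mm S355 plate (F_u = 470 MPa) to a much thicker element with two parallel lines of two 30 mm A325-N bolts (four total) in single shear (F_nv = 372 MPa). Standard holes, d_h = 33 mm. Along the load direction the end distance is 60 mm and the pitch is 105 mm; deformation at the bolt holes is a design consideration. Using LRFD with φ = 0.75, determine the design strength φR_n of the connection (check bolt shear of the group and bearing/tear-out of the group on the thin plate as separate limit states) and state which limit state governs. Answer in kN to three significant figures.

525 kN (bearing governs)

Bolt shear: A_b = π·30²/4 = 706.9 mm²; R_n = 372 × 706.9 × 4 × 1 / 1000 = 1052 kN → 0.75 × 1052 = 789 kN.
Bearing (1.2 l_c t F_u ≤ 2.4 d t F_u): upper limit = 2.4·30·6·470 / 1000 = 203 kN.
  Edge l_c = 60 − 33/2 = 43.5 → r_n = 147.2 kN; interior l_c = 105 − 33 = 72 → r_n = 203 kN.
  R_n,bearing = 2·147.2 + 2·203 = 700.5 kN → 0.75 × 700.5 = 525 kN.
Bearing governs: 525 kN.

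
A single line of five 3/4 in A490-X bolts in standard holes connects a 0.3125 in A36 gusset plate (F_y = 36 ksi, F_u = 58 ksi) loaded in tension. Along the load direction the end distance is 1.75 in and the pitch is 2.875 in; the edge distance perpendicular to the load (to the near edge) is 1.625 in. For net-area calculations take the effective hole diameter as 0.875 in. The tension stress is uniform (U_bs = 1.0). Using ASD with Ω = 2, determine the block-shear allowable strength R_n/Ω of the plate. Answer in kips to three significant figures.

55.5 kips

Shear plane L_v = 1.75 + 4·2.875 = 13.25 in; A_gv = 13.25 × 0.3125 = 4.141 in².
A_nv = (13.25 − 4.5·0.875) × 0.3125 = 2.91 in².
A_nt = (1.625 − 0.5·0.875) × 0.3125 = 0.3711 in².
0.6 F_u A_nv = 101.3 kips; 0.6 F_y A_gv = 89.44 kips → shear yielding governs the shear term.
R_n = 89.44 + 1.0 × 58 × 0.3711 = 111 kips.
Allowable strength R_n/Ω = 111 / 2 = 55.5 kips.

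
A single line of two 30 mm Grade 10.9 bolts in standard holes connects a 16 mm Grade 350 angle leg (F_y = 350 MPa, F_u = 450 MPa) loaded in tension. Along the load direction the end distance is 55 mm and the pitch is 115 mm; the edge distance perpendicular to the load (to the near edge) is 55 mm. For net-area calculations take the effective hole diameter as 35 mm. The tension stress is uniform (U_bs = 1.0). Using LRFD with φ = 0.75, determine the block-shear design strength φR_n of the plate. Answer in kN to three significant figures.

583 kN

Shear plane L_v = 55 + 1·115 = 170 mm; A_gv = 170 × 16 = 2720 mm².
A_nv = (170 − 1.5·35) × 16 = 1880 mm².
A_nt = (55 − 0.5·35) × 16 = 600 mm².
0.6 F_u A_nv = 507.6 kN; 0.6 F_y A_gv = 571.2 kN → shear rupture governs the shear term.
R_n = 507.6 + 1.0 × 450 × 600 / 1000 = 777.6 kN.
Design strength φR_n = 0.75 × 777.6 = 583 kN.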